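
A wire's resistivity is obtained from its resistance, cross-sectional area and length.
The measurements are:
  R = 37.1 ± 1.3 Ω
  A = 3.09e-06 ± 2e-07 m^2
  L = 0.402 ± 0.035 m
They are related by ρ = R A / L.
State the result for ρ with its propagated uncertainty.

(2.85 ± 0.325) × 10^-4 Ω·m

For a monomial ρ ∝ R, A, L^-1, fractional errors add in quadrature:
  (1·δR/R)² = (1×0.0350)² = 0.00123;  (1·δA/A)² = (1×0.0647)² = 0.00419;  (-1·δL/L)² = (-1×0.0871)² = 0.00758
δρ/ρ = √(0.0130) = 0.114
ρ = 0.000285 Ω·m, so δρ = 0.114 × 0.000285 = 3.25e-05 Ω·m.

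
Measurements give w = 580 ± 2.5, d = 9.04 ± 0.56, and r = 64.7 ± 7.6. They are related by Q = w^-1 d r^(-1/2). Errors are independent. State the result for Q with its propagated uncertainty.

Each factor contributes (exponent × relative error)² to (δQ/Q)²:
  (-1·δw/w)² = (-1×0.00431)² = 1.86e-05;  (1·δd/d)² = (1×0.0619)² = 0.00384;  (−½·δr/r)² = (-0.5×0.117)² = 0.00345
δQ/Q = √(0.00731) = 0.0855
Q = 0.00194, so δQ = 0.0855 × 0.00194 = 0.000166.

0.00194 ± 0.000166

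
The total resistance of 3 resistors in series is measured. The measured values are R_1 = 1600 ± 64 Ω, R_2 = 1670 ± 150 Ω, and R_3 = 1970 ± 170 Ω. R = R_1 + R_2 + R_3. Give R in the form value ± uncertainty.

5240 ± 236 Ω

Each term contributes (cᵢ δxᵢ)² to (δR)²:
  (δR_1)² = 4100;  (δR_2)² = 22500;  (δR_3)² = 28900
δR = √(55500) = 236 Ω
R = 5240 Ω.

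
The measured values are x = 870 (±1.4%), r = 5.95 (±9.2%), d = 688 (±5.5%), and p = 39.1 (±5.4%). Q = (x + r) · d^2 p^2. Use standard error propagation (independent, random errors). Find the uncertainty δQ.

9.81e+10

Let u = x + r = 876. δu = √(δx² + δr²) = √(148 + 0.300) = 12.2, so δu/u = 0.0139.
Q is then a monomial in u, d, p:
δQ/Q = √((δu/u)² + (2·δd/d)² + (2·δp/p)²) = √(0.000194 + 0.0121 + 0.0117) = 0.155
Q = 6.34e+11, so δQ = 0.155 × 6.34e+11 = 9.81e+10.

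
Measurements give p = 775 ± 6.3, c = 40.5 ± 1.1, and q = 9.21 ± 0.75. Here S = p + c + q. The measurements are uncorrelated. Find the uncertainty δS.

6.44

Each term contributes (cᵢ δxᵢ)² to (δS)²:
  (δp)² = 39.7;  (δc)² = 1.21;  (δq)² = 0.562
δS = √(41.5) = 6.44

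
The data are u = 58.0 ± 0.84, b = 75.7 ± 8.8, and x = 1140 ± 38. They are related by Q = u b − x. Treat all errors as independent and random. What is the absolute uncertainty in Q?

516

Let p = u·b = 4390. δp/p = √((1·δu/u)² + (1·δb/b)²) = √(0.000210 + 0.0135) = 0.117, so δp = 514.
Q = p − x: δQ = √(δp² + δx²) = √(2.65e+05 + 1440) = 516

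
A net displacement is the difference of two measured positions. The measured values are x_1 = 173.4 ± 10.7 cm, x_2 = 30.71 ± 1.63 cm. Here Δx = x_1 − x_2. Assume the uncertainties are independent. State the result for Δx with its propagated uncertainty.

142.7 ± 10.8 cm

Each term contributes (cᵢ δxᵢ)² to (δΔx)²:
  (δx_1)² = 114;  (δx_2)² = 2.66
δΔx = √(117) = 10.8 cm
Δx = 142.7 cm.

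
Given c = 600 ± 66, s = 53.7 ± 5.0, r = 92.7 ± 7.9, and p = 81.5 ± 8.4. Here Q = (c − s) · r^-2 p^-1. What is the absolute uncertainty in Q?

0.000182

Let u = c − s = 546. δu = √(δc² + δs²) = √(4360 + 25.0) = 66.2, so δu/u = 0.121.
Q is then a monomial in u, r, p:
δQ/Q = √((δu/u)² + (-2·δr/r)² + (-1·δp/p)²) = √(0.0147 + 0.0291 + 0.0106) = 0.233
Q = 0.000780, so δQ = 0.233 × 0.000780 = 0.000182.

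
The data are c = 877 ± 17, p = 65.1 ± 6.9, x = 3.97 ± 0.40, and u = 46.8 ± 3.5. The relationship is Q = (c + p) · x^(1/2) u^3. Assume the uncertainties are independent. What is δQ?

4.44e+07

Let w = c + p = 942. δw = √(δc² + δp²) = √(289 + 47.6) = 18.3, so δw/w = 0.0195.
Q is then a monomial in w, x, u:
δQ/Q = √((δw/w)² + (½·δx/x)² + (3·δu/u)²) = √(0.000379 + 0.00254 + 0.0503) = 0.231
Q = 1.92e+08, so δQ = 0.231 × 1.92e+08 = 4.44e+07.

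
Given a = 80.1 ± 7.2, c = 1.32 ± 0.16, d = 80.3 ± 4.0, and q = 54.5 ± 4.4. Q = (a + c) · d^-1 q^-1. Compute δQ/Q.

Let u = a + c = 81.4. δu = √(δa² + δc²) = √(51.8 + 0.0256) = 7.20, so δu/u = 0.0885.
Q is then a monomial in u, d, q:
δQ/Q = √((δu/u)² + (-1·δd/d)² + (-1·δq/q)²) = √(0.00782 + 0.00248 + 0.00652) = 0.130

0.130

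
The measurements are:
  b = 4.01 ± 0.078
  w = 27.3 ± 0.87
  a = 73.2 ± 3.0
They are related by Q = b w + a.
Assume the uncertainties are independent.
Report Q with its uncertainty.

Let p = b·w = 109. δp/p = √((1·δb/b)² + (1·δw/w)²) = √(0.000378 + 0.00102) = 0.0373, so δp = 4.09.
Q = p + a: δQ = √(δp² + δa²) = √(16.7 + 9.00) = 5.07
Q = 183.

183 ± 5.07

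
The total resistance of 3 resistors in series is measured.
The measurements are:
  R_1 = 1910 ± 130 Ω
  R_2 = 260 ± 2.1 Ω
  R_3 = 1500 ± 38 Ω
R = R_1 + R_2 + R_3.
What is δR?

For a sum/difference, combine absolute errors in quadrature:
  (δR_1)² = 16900;  (δR_2)² = 4.41;  (δR_3)² = 1440
δR = √(18300) = 135 Ω

135 Ω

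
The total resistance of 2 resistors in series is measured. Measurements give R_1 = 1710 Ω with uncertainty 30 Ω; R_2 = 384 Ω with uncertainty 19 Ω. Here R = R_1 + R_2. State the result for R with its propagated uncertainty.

2090 ± 35.5 Ω

Absolute uncertainties add in quadrature for a linear combination:
  (δR_1)² = 900;  (δR_2)² = 361
δR = √(1260) = 35.5 Ω
R = 2090 Ω.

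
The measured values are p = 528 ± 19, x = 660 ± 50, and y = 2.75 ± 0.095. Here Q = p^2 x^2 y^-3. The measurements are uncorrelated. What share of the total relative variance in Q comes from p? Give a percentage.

(δQ/Q)² = (2·δp/p)² + (2·δx/x)² + (-3·δy/y)²
  p term: (2×0.0360)² = 0.00518
  x term: (2×0.0758)² = 0.0230
  y term: (-3×0.0345)² = 0.0107
Total = 0.0389. Share from p = 0.00518/0.0389 = 0.133.

13.3%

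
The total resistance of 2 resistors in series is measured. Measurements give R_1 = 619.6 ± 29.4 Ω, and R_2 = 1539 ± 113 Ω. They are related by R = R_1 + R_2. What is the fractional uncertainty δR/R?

For a sum/difference, combine absolute errors in quadrature:
  (δR_1)² = 864;  (δR_2)² = 12800
δR = √(13600) = 117 Ω
R = 2159 Ω, so δR/R = 117/2159 = 0.0541.

0.0541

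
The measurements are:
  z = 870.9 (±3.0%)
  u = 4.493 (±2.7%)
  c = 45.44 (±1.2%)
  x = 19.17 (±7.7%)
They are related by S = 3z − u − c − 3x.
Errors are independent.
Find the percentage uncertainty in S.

Absolute uncertainties add in quadrature for a linear combination:
  (3·δz)² = 6140;  (δu)² = 0.0147;  (δc)² = 0.297;  (3·δx)² = 19.6
δS = √(6160) = 78.5
S = 2505, so δS/S = 78.5/2505 = 0.0313.

3.13%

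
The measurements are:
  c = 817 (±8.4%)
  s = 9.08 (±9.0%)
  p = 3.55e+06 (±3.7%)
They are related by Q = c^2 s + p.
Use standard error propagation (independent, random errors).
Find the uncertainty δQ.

Let w = c^2·s = 6.06e+06. δw/w = √((2·δc/c)² + (1·δs/s)²) = √(0.0282 + 0.00810) = 0.191, so δw = 1.16e+06.
Q = w + p: δQ = √(δw² + δp²) = √(1.33e+12 + 1.73e+10) = 1.16e+06

1.16e+06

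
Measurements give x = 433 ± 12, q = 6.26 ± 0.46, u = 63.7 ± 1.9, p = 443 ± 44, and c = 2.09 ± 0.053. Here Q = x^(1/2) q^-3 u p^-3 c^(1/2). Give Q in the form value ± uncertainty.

Products/powers → add relative errors in quadrature, weighted by exponent:
  (½·δx/x)² = (0.5×0.0277)² = 0.000192;  (-3·δq/q)² = (-3×0.0735)² = 0.0486;  (1·δu/u)² = (1×0.0298)² = 0.000890;  (-3·δp/p)² = (-3×0.0993)² = 0.0888;  (½·δc/c)² = (0.5×0.0254)² = 0.000161
δQ/Q = √(0.139) = 0.372
Q = 8.99e-08, so δQ = 0.372 × 8.99e-08 = 3.35e-08.

(8.99 ± 3.35) × 10^-8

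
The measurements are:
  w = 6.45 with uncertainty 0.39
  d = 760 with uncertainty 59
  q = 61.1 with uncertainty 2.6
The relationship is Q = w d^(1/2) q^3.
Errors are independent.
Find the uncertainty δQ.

5.94e+06

Each factor contributes (exponent × relative error)² to (δQ/Q)²:
  (1·δw/w)² = (1×0.0605)² = 0.00366;  (½·δd/d)² = (0.5×0.0776)² = 0.00151;  (3·δq/q)² = (3×0.0426)² = 0.0163
δQ/Q = √(0.0215) = 0.146
Q = 4.06e+07, so δQ = 0.146 × 4.06e+07 = 5.94e+06.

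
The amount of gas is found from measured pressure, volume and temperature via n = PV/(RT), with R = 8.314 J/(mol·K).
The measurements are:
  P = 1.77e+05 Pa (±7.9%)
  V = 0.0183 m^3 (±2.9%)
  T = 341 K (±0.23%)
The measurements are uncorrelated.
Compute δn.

0.0962 mol

Relative error in a monomial: (δn/n)² = Σ (nᵢ · δxᵢ/xᵢ)².
  (1·δP/P)² = (1×0.0790)² = 0.00624;  (1·δV/V)² = (1×0.0290)² = 0.000841;  (-1·δT/T)² = (-1×0.00230)² = 5.29e-06
δn/n = √(0.00709) = 0.0842
n = 1.14 mol, so δn = 0.0842 × 1.14 = 0.0962 mol.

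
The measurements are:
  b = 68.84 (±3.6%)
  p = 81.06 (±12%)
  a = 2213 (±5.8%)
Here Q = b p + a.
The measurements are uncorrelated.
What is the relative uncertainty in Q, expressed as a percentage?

9.12%

Let w = b·p = 5580. δw/w = √((1·δb/b)² + (1·δp/p)²) = √(0.00130 + 0.0144) = 0.125, so δw = 699.
Q = w + a: δQ = √(δw² + δa²) = √(4.89e+05 + 16500) = 711
Q = 7793, so δQ/Q = 711/7793 = 0.0912.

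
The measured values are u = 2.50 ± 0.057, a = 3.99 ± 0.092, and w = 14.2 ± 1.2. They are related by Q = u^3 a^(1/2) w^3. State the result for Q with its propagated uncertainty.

89400 ± 23500

Relative error in a monomial: (δQ/Q)² = Σ (nᵢ · δxᵢ/xᵢ)².
  (3·δu/u)² = (3×0.0228)² = 0.00468;  (½·δa/a)² = (0.5×0.0231)² = 0.000133;  (3·δw/w)² = (3×0.0845)² = 0.0643
δQ/Q = √(0.0691) = 0.263
Q = 89400, so δQ = 0.263 × 89400 = 23500.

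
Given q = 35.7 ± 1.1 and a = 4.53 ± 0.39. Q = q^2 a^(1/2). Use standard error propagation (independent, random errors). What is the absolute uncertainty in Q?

Relative error in a monomial: (δQ/Q)² = Σ (nᵢ · δxᵢ/xᵢ)².
  (2·δq/q)² = (2×0.0308)² = 0.00380;  (½·δa/a)² = (0.5×0.0861)² = 0.00185
δQ/Q = √(0.00565) = 0.0752
Q = 2710, so δQ = 0.0752 × 2710 = 204.

204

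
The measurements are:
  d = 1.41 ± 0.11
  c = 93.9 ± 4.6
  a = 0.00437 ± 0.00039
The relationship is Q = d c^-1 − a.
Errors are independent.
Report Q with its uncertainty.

Let p = d·c^-1 = 0.0150. δp/p = √((1·δd/d)² + (-1·δc/c)²) = √(0.00609 + 0.00240) = 0.0921, so δp = 0.00138.
Q = p − a: δQ = √(δp² + δa²) = √(1.91e-06 + 1.52e-07) = 0.00144
Q = 0.0106.

0.0106 ± 0.00144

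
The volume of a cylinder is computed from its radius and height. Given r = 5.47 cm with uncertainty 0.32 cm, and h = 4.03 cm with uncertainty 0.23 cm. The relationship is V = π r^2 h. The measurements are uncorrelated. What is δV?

Each factor contributes (exponent × relative error)² to (δV/V)²:
  (2·δr/r)² = (2×0.0585)² = 0.0137;  (1·δh/h)² = (1×0.0571)² = 0.00326
δV/V = √(0.0169) = 0.130
V = 379 cm^3, so δV = 0.130 × 379 = 49.3 cm^3.

49.3 cm^3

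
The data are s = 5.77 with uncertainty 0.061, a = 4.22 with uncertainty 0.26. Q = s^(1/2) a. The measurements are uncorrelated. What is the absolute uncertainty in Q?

0.627

For a monomial Q ∝ s^(1/2), a, fractional errors add in quadrature:
  (½·δs/s)² = (0.5×0.0106)² = 2.79e-05;  (1·δa/a)² = (1×0.0616)² = 0.00380
δQ/Q = √(0.00382) = 0.0618
Q = 10.1, so δQ = 0.0618 × 10.1 = 0.627.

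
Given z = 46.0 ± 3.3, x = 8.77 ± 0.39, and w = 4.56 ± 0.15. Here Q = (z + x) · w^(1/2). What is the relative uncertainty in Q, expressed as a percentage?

Let u = z + x = 54.8. δu = √(δz² + δx²) = √(10.9 + 0.152) = 3.32, so δu/u = 0.0607.
Q is then a monomial in u, w:
δQ/Q = √((δu/u)² + (½·δw/w)²) = √(0.00368 + 0.000271) = 0.0629

6.29%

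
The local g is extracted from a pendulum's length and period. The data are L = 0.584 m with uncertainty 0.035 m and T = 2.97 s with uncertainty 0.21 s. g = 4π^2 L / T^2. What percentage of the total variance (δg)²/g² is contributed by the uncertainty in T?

84.8%

(δg/g)² = (1·δL/L)² + (-2·δT/T)²
  L term: (1×0.0599)² = 0.00359
  T term: (-2×0.0707)² = 0.0200
Total = 0.0236. Share from T = 0.0200/0.0236 = 0.848.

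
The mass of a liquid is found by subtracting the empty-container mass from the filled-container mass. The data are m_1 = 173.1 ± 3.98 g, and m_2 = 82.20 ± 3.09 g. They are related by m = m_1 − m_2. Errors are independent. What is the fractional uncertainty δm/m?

Sums and differences: (δm)² = Σ (cᵢ δxᵢ)².
  (δm_1)² = 15.8;  (δm_2)² = 9.55
δm = √(25.4) = 5.04 g
m = 90.90 g, so δm/m = 5.04/90.90 = 0.0554.

0.0554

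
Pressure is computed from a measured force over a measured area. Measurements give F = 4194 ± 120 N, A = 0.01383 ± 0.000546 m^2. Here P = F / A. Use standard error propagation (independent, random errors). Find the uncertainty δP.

14800 Pa

For a monomial P ∝ F, A^-1, fractional errors add in quadrature:
  (1·δF/F)² = (1×0.0286)² = 0.000819;  (-1·δA/A)² = (-1×0.0395)² = 0.00156
δP/P = √(0.00238) = 0.0488
P = 303300 Pa, so δP = 0.0488 × 303300 = 14800 Pa.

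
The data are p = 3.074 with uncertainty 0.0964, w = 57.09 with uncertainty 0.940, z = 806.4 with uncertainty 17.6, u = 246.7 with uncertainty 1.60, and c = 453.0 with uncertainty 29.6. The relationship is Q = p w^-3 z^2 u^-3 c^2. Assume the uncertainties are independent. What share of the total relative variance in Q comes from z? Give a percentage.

8.36%

(δQ/Q)² = (1·δp/p)² + (-3·δw/w)² + (2·δz/z)² + (-3·δu/u)² + (2·δc/c)²
  p term: (1×0.0314)² = 0.000983
  w term: (-3×0.0165)² = 0.00244
  z term: (2×0.0218)² = 0.00191
  u term: (-3×0.00649)² = 0.000379
  c term: (2×0.0653)² = 0.0171
Total = 0.0228. Share from z = 0.00191/0.0228 = 0.0836.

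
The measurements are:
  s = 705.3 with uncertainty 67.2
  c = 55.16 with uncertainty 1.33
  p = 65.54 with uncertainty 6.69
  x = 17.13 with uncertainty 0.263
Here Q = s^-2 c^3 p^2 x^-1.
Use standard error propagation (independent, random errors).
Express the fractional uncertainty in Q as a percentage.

28.9%

Each factor contributes (exponent × relative error)² to (δQ/Q)²:
  (-2·δs/s)² = (-2×0.0953)² = 0.0363;  (3·δc/c)² = (3×0.0241)² = 0.00523;  (2·δp/p)² = (2×0.102)² = 0.0417;  (-1·δx/x)² = (-1×0.0154)² = 0.000236
δQ/Q = √(0.0835) = 0.289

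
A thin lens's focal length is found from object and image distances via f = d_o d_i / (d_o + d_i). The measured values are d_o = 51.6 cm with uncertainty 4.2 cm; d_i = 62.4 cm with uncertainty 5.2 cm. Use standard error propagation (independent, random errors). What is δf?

1.65 cm

∂f/∂d_o = (d_i/(d_o+d_i))² = 0.300;  ∂f/∂d_i = (d_o/(d_o+d_i))² = 0.205
δf = √((∂f/∂d_o · δd_o)² + (∂f/∂d_i · δd_i)²) = √(1.58 + 1.13) = 1.65 cm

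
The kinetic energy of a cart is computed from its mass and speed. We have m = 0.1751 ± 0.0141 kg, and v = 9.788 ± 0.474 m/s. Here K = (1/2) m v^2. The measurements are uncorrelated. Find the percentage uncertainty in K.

12.6%

Products/powers → add relative errors in quadrature, weighted by exponent:
  (1·δm/m)² = (1×0.0805)² = 0.00648;  (2·δv/v)² = (2×0.0484)² = 0.00938
δK/K = √(0.0159) = 0.126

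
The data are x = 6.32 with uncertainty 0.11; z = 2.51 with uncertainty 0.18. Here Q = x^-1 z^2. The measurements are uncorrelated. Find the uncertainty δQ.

For a monomial Q ∝ x^-1, z^2, fractional errors add in quadrature:
  (-1·δx/x)² = (-1×0.0174)² = 0.000303;  (2·δz/z)² = (2×0.0717)² = 0.0206
δQ/Q = √(0.0209) = 0.144
Q = 0.997, so δQ = 0.144 × 0.997 = 0.144.

0.144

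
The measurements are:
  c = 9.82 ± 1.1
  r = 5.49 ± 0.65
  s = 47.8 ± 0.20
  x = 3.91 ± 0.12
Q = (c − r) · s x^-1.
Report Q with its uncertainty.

52.9 ± 15.7

Let u = c − r = 4.33. δu = √(δc² + δr²) = √(1.21 + 0.423) = 1.28, so δu/u = 0.295.
Q is then a monomial in u, s, x:
δQ/Q = √((δu/u)² + (1·δs/s)² + (-1·δx/x)²) = √(0.0871 + 1.75e-05 + 0.000942) = 0.297
Q = 52.9, so δQ = 0.297 × 52.9 = 15.7.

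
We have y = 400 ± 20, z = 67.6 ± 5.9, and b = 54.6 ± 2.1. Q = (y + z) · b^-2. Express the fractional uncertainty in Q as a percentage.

Let u = y + z = 468. δu = √(δy² + δz²) = √(400 + 34.8) = 20.9, so δu/u = 0.0446.
Q is then a monomial in u, b:
δQ/Q = √((δu/u)² + (-2·δb/b)²) = √(0.00199 + 0.00592) = 0.0889

8.89%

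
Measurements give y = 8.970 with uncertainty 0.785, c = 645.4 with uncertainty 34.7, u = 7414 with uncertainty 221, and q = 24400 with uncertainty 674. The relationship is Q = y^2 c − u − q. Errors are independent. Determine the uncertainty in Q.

Let p = y^2·c = 51930. δp/p = √((2·δy/y)² + (1·δc/c)²) = √(0.0306 + 0.00289) = 0.183, so δp = 9510.
Q = p − u − q: δQ = √(δp² + δu² + δq²) = √(9.04e+07 + 48800 + 4.54e+05) = 9530

9530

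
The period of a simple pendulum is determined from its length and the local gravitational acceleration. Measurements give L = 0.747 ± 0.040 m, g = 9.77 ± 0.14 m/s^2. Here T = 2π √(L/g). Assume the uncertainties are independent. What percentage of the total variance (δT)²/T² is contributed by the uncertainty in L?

93.3%

(δT/T)² = (½·δL/L)² + (−½·δg/g)²
  L term: (0.5×0.0535)² = 0.000717
  g term: (-0.5×0.0143)² = 5.13e-05
Total = 0.000768. Share from L = 0.000717/0.000768 = 0.933.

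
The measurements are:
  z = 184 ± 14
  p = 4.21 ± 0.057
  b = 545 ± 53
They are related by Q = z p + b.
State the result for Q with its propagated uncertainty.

Let w = z·p = 775. δw/w = √((1·δz/z)² + (1·δp/p)²) = √(0.00579 + 0.000183) = 0.0773, so δw = 59.9.
Q = w + b: δQ = √(δw² + δb²) = √(3580 + 2810) = 80.0
Q = 1320.

1320 ± 80.0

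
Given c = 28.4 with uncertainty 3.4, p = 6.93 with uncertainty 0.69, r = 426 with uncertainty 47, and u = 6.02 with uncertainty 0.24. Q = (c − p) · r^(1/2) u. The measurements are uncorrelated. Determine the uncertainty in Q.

Let w = c − p = 21.5. δw = √(δc² + δp²) = √(11.6 + 0.476) = 3.47, so δw/w = 0.162.
Q is then a monomial in w, r, u:
δQ/Q = √((δw/w)² + (½·δr/r)² + (1·δu/u)²) = √(0.0261 + 0.00304 + 0.00159) = 0.175
Q = 2670, so δQ = 0.175 × 2670 = 468.

468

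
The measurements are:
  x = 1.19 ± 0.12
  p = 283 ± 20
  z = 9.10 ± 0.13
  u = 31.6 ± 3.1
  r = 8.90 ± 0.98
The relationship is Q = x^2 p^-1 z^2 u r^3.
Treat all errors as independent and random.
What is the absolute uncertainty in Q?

3750

Products/powers → add relative errors in quadrature, weighted by exponent:
  (2·δx/x)² = (2×0.101)² = 0.0407;  (-1·δp/p)² = (-1×0.0707)² = 0.00499;  (2·δz/z)² = (2×0.0143)² = 0.000816;  (1·δu/u)² = (1×0.0981)² = 0.00962;  (3·δr/r)² = (3×0.110)² = 0.109
δQ/Q = √(0.165) = 0.406
Q = 9230, so δQ = 0.406 × 9230 = 3750.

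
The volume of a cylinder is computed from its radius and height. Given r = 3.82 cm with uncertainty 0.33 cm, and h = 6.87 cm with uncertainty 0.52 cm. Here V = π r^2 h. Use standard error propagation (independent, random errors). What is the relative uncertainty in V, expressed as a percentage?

18.9%

Products/powers → add relative errors in quadrature, weighted by exponent:
  (2·δr/r)² = (2×0.0864)² = 0.0299;  (1·δh/h)² = (1×0.0757)² = 0.00573
δV/V = √(0.0356) = 0.189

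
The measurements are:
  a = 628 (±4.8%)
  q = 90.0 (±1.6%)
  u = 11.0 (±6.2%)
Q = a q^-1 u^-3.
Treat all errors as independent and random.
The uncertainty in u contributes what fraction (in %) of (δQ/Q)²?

(δQ/Q)² = (1·δa/a)² + (-1·δq/q)² + (-3·δu/u)²
  a term: (1×0.0480)² = 0.00230
  q term: (-1×0.0160)² = 0.000256
  u term: (-3×0.0620)² = 0.0346
Total = 0.0372. Share from u = 0.0346/0.0372 = 0.931.

93.1%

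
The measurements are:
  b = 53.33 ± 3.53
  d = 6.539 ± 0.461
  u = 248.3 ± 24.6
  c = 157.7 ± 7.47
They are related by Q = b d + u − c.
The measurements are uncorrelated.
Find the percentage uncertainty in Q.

Let p = b·d = 348.7. δp/p = √((1·δb/b)² + (1·δd/d)²) = √(0.00438 + 0.00497) = 0.0967, so δp = 33.7.
Q = p + u − c: δQ = √(δp² + δu² + δc²) = √(1140 + 605 + 55.8) = 42.4
Q = 439.3, so δQ/Q = 42.4/439.3 = 0.0965.

9.65%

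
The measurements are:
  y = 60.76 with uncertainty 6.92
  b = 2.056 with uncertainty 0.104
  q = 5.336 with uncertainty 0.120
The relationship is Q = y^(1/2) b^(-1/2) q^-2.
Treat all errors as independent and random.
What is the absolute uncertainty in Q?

0.0147

Each factor contributes (exponent × relative error)² to (δQ/Q)²:
  (½·δy/y)² = (0.5×0.114)² = 0.00324;  (−½·δb/b)² = (-0.5×0.0506)² = 0.000640;  (-2·δq/q)² = (-2×0.0225)² = 0.00202
δQ/Q = √(0.00591) = 0.0768
Q = 0.1909, so δQ = 0.0768 × 0.1909 = 0.0147.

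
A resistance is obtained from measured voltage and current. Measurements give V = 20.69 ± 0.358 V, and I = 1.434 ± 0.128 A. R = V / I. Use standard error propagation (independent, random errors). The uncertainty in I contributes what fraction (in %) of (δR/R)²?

(δR/R)² = (1·δV/V)² + (-1·δI/I)²
  V term: (1×0.0173)² = 0.000299
  I term: (-1×0.0893)² = 0.00797
Total = 0.00827. Share from I = 0.00797/0.00827 = 0.964.

96.4%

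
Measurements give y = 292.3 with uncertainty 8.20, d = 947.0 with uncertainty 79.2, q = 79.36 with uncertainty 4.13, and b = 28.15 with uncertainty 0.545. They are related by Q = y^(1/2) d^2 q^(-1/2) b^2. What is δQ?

2.38e+08

Each factor contributes (exponent × relative error)² to (δQ/Q)²:
  (½·δy/y)² = (0.5×0.0281)² = 0.000197;  (2·δd/d)² = (2×0.0836)² = 0.0280;  (−½·δq/q)² = (-0.5×0.0520)² = 0.000677;  (2·δb/b)² = (2×0.0194)² = 0.00150
δQ/Q = √(0.0304) = 0.174
Q = 1.364e+09, so δQ = 0.174 × 1.364e+09 = 2.38e+08.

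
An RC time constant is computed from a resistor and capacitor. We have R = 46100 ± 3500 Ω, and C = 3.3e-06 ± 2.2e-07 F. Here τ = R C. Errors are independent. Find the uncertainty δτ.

0.0154 s

Each factor contributes (exponent × relative error)² to (δτ/τ)²:
  (1·δR/R)² = (1×0.0759)² = 0.00576;  (1·δC/C)² = (1×0.0667)² = 0.00444
δτ/τ = √(0.0102) = 0.101
τ = 0.152 s, so δτ = 0.101 × 0.152 = 0.0154 s.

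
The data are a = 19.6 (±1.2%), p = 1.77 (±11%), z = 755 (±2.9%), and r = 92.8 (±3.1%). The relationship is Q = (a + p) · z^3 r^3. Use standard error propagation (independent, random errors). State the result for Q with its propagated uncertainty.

(7.35 ± 0.942) × 10^15

Let u = a + p = 21.4. δu = √(δa² + δp²) = √(0.0553 + 0.0379) = 0.305, so δu/u = 0.0143.
Q is then a monomial in u, z, r:
δQ/Q = √((δu/u)² + (3·δz/z)² + (3·δr/r)²) = √(0.000204 + 0.00757 + 0.00865) = 0.128
Q = 7.35e+15, so δQ = 0.128 × 7.35e+15 = 9.42e+14.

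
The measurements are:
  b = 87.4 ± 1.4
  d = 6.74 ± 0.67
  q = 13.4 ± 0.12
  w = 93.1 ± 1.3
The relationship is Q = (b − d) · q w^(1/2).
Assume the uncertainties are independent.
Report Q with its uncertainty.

10400 ± 233

Let u = b − d = 80.7. δu = √(δb² + δd²) = √(1.96 + 0.449) = 1.55, so δu/u = 0.0192.
Q is then a monomial in u, q, w:
δQ/Q = √((δu/u)² + (1·δq/q)² + (½·δw/w)²) = √(0.000370 + 8.02e-05 + 4.87e-05) = 0.0223
Q = 10400, so δQ = 0.0223 × 10400 = 233.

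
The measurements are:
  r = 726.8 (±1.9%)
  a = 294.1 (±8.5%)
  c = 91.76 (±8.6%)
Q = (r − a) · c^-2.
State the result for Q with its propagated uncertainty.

0.05139 ± 0.00947

Let u = r − a = 432.7. δu = √(δr² + δa²) = √(191 + 625) = 28.6, so δu/u = 0.0660.
Q is then a monomial in u, c:
δQ/Q = √((δu/u)² + (-2·δc/c)²) = √(0.00436 + 0.0296) = 0.184
Q = 0.05139, so δQ = 0.184 × 0.05139 = 0.00947.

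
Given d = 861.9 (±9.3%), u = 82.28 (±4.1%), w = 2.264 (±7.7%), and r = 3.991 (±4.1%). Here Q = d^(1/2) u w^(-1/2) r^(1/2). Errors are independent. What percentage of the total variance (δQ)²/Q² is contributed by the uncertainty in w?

(δQ/Q)² = (½·δd/d)² + (1·δu/u)² + (−½·δw/w)² + (½·δr/r)²
  d term: (0.5×0.0930)² = 0.00216
  u term: (1×0.0410)² = 0.00168
  w term: (-0.5×0.0770)² = 0.00148
  r term: (0.5×0.0410)² = 0.000420
Total = 0.00575. Share from w = 0.00148/0.00575 = 0.258.

25.8%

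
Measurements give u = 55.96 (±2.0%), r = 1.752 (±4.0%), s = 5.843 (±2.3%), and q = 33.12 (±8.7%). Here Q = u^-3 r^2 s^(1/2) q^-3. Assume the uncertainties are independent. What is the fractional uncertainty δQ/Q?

Q is a product of powers, so relative uncertainties combine in quadrature:
  (-3·δu/u)² = (-3×0.0200)² = 0.00360;  (2·δr/r)² = (2×0.0400)² = 0.00640;  (½·δs/s)² = (0.5×0.0230)² = 0.000132;  (-3·δq/q)² = (-3×0.0870)² = 0.0681
δQ/Q = √(0.0783) = 0.280

0.280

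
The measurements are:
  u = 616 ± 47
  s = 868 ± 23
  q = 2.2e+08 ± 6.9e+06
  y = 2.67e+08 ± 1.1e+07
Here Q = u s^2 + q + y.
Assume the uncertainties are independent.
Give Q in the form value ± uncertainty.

Let p = u·s^2 = 4.64e+08. δp/p = √((1·δu/u)² + (2·δs/s)²) = √(0.00582 + 0.00281) = 0.0929, so δp = 4.31e+07.
Q = p + q + y: δQ = √(δp² + δq² + δy²) = √(1.86e+15 + 4.76e+13 + 1.21e+14) = 4.5e+07
Q = 9.51e+08.

(9.51 ± 0.450) × 10^8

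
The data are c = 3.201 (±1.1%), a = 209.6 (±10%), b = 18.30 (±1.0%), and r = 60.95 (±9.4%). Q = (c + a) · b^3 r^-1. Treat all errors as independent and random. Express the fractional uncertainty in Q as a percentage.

13.9%

Let u = c + a = 212.8. δu = √(δc² + δa²) = √(0.00124 + 439) = 21.0, so δu/u = 0.0985.
Q is then a monomial in u, b, r:
δQ/Q = √((δu/u)² + (3·δb/b)² + (-1·δr/r)²) = √(0.00970 + 0.000900 + 0.00884) = 0.139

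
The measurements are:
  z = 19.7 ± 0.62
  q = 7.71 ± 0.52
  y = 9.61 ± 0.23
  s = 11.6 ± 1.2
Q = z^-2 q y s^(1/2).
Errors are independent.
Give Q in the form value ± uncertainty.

0.650 ± 0.0705

Since Q is a product/quotient, work with relative uncertainties:
  (-2·δz/z)² = (-2×0.0315)² = 0.00396;  (1·δq/q)² = (1×0.0674)² = 0.00455;  (1·δy/y)² = (1×0.0239)² = 0.000573;  (½·δs/s)² = (0.5×0.103)² = 0.00268
δQ/Q = √(0.0118) = 0.108
Q = 0.650, so δQ = 0.108 × 0.650 = 0.0705.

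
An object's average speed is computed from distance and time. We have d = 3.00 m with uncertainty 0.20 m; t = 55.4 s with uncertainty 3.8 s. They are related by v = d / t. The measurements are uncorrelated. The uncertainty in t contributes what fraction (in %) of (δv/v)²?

(δv/v)² = (1·δd/d)² + (-1·δt/t)²
  d term: (1×0.0667)² = 0.00444
  t term: (-1×0.0686)² = 0.00470
Total = 0.00915. Share from t = 0.00470/0.00915 = 0.514.

51.4%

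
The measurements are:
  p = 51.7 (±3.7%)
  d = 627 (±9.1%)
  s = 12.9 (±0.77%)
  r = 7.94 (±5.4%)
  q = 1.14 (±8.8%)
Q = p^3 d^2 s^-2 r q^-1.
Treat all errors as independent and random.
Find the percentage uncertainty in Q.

23.7%

Q is a product of powers, so relative uncertainties combine in quadrature:
  (3·δp/p)² = (3×0.0370)² = 0.0123;  (2·δd/d)² = (2×0.0910)² = 0.0331;  (-2·δs/s)² = (-2×0.00770)² = 0.000237;  (1·δr/r)² = (1×0.0540)² = 0.00292;  (-1·δq/q)² = (-1×0.0880)² = 0.00774
δQ/Q = √(0.0563) = 0.237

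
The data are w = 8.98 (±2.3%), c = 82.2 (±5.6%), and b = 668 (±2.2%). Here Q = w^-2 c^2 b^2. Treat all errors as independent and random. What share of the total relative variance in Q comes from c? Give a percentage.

(δQ/Q)² = (-2·δw/w)² + (2·δc/c)² + (2·δb/b)²
  w term: (-2×0.0230)² = 0.00212
  c term: (2×0.0560)² = 0.0125
  b term: (2×0.0220)² = 0.00194
Total = 0.0166. Share from c = 0.0125/0.0166 = 0.756.

75.6%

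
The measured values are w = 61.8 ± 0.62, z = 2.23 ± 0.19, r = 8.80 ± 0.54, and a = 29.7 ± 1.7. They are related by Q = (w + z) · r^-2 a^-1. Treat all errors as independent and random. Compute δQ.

0.00378

Let u = w + z = 64.0. δu = √(δw² + δz²) = √(0.384 + 0.0361) = 0.648, so δu/u = 0.0101.
Q is then a monomial in u, r, a:
δQ/Q = √((δu/u)² + (-2·δr/r)² + (-1·δa/a)²) = √(0.000103 + 0.0151 + 0.00328) = 0.136
Q = 0.0278, so δQ = 0.136 × 0.0278 = 0.00378.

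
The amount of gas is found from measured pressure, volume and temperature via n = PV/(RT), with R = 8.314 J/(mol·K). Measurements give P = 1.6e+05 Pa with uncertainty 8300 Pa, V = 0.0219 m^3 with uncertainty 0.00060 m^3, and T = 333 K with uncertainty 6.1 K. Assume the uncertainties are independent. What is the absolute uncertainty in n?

Each factor contributes (exponent × relative error)² to (δn/n)²:
  (1·δP/P)² = (1×0.0519)² = 0.00269;  (1·δV/V)² = (1×0.0274)² = 0.000751;  (-1·δT/T)² = (-1×0.0183)² = 0.000336
δn/n = √(0.00378) = 0.0615
n = 1.27 mol, so δn = 0.0615 × 1.27 = 0.0778 mol.

0.0778 mol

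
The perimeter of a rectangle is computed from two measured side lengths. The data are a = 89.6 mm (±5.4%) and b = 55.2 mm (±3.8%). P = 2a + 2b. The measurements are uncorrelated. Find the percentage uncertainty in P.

3.64%

Absolute uncertainties add in quadrature for a linear combination:
  (2·δa)² = 93.6;  (2·δb)² = 17.6
δP = √(111) = 10.5 mm
P = 290 mm, so δP/P = 10.5/290 = 0.0364.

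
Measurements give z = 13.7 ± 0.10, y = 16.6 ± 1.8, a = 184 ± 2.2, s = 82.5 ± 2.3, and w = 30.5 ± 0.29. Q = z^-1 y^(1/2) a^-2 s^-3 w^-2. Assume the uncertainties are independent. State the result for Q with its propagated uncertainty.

(1.68 ± 0.176) × 10^-14

Since Q is a product/quotient, work with relative uncertainties:
  (-1·δz/z)² = (-1×0.00730)² = 5.33e-05;  (½·δy/y)² = (0.5×0.108)² = 0.00294;  (-2·δa/a)² = (-2×0.0120)² = 0.000572;  (-3·δs/s)² = (-3×0.0279)² = 0.00700;  (-2·δw/w)² = (-2×0.00951)² = 0.000362
δQ/Q = √(0.0109) = 0.105
Q = 1.68e-14, so δQ = 0.105 × 1.68e-14 = 1.76e-15.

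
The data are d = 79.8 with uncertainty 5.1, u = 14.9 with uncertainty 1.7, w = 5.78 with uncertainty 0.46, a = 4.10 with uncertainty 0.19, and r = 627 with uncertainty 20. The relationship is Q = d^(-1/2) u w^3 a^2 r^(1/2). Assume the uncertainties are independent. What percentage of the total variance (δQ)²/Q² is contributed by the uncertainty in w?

(δQ/Q)² = (−½·δd/d)² + (1·δu/u)² + (3·δw/w)² + (2·δa/a)² + (½·δr/r)²
  d term: (-0.5×0.0639)² = 0.00102
  u term: (1×0.114)² = 0.0130
  w term: (3×0.0796)² = 0.0570
  a term: (2×0.0463)² = 0.00859
  r term: (0.5×0.0319)² = 0.000254
Total = 0.0799. Share from w = 0.0570/0.0799 = 0.714.

71.4%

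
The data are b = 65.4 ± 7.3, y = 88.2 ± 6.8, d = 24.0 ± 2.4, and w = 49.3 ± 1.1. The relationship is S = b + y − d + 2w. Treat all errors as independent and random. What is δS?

10.5

Each term contributes (cᵢ δxᵢ)² to (δS)²:
  (δb)² = 53.3;  (δy)² = 46.2;  (δd)² = 5.76;  (2·δw)² = 4.84
δS = √(110) = 10.5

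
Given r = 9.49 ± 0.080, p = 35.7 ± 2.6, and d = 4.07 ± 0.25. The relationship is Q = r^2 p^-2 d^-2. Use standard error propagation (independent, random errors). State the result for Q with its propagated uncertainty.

0.00427 ± 0.000816

Q is a product of powers, so relative uncertainties combine in quadrature:
  (2·δr/r)² = (2×0.00843)² = 0.000284;  (-2·δp/p)² = (-2×0.0728)² = 0.0212;  (-2·δd/d)² = (-2×0.0614)² = 0.0151
δQ/Q = √(0.0366) = 0.191
Q = 0.00427, so δQ = 0.191 × 0.00427 = 0.000816.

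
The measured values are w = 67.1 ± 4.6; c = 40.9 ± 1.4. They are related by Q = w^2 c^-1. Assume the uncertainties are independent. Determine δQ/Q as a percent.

For a monomial Q ∝ w^2, c^-1, fractional errors add in quadrature:
  (2·δw/w)² = (2×0.0686)² = 0.0188;  (-1·δc/c)² = (-1×0.0342)² = 0.00117
δQ/Q = √(0.0200) = 0.141

14.1%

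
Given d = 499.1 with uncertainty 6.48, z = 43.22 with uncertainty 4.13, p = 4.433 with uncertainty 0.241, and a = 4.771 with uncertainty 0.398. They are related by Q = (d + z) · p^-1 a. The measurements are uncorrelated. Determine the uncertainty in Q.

Let u = d + z = 542.3. δu = √(δd² + δz²) = √(42.0 + 17.1) = 7.68, so δu/u = 0.0142.
Q is then a monomial in u, p, a:
δQ/Q = √((δu/u)² + (-1·δp/p)² + (1·δa/a)²) = √(0.000201 + 0.00296 + 0.00696) = 0.101
Q = 583.7, so δQ = 0.101 × 583.7 = 58.7.

58.7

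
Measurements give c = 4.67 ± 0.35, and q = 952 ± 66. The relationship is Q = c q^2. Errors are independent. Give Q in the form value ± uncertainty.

Products/powers → add relative errors in quadrature, weighted by exponent:
  (1·δc/c)² = (1×0.0749)² = 0.00562;  (2·δq/q)² = (2×0.0693)² = 0.0192
δQ/Q = √(0.0248) = 0.158
Q = 4.23e+06, so δQ = 0.158 × 4.23e+06 = 6.67e+05.

(4.23 ± 0.667) × 10^6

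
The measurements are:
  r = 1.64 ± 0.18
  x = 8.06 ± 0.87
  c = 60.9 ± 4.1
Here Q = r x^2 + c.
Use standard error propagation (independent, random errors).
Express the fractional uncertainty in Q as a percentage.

Let p = r·x^2 = 107. δp/p = √((1·δr/r)² + (2·δx/x)²) = √(0.0120 + 0.0466) = 0.242, so δp = 25.8.
Q = p + c: δQ = √(δp² + δc²) = √(666 + 16.8) = 26.1
Q = 167, so δQ/Q = 26.1/167 = 0.156.

15.6%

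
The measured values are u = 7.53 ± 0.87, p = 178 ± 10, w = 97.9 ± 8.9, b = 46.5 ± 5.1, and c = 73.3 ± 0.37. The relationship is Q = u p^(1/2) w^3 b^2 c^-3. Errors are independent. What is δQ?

1.91e+05

Since Q is a product/quotient, work with relative uncertainties:
  (1·δu/u)² = (1×0.116)² = 0.0133;  (½·δp/p)² = (0.5×0.0562)² = 0.000789;  (3·δw/w)² = (3×0.0909)² = 0.0744;  (2·δb/b)² = (2×0.110)² = 0.0481;  (-3·δc/c)² = (-3×0.00505)² = 0.000229
δQ/Q = √(0.137) = 0.370
Q = 5.18e+05, so δQ = 0.370 × 5.18e+05 = 1.91e+05.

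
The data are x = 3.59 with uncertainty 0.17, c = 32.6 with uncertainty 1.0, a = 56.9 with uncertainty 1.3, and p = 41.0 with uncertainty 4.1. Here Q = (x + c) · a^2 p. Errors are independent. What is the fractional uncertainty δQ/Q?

0.113

Let u = x + c = 36.2. δu = √(δx² + δc²) = √(0.0289 + 1.00) = 1.01, so δu/u = 0.0280.
Q is then a monomial in u, a, p:
δQ/Q = √((δu/u)² + (2·δa/a)² + (1·δp/p)²) = √(0.000786 + 0.00209 + 0.0100) = 0.113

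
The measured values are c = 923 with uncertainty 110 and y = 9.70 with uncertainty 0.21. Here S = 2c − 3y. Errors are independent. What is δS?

Sums and differences: (δS)² = Σ (cᵢ δxᵢ)².
  (2·δc)² = 48400;  (3·δy)² = 0.397
δS = √(48400) = 220

220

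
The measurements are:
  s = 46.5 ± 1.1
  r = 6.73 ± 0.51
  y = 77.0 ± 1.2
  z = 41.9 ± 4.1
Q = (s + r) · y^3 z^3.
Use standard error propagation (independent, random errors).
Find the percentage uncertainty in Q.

29.8%

Let u = s + r = 53.2. δu = √(δs² + δr²) = √(1.21 + 0.260) = 1.21, so δu/u = 0.0228.
Q is then a monomial in u, y, z:
δQ/Q = √((δu/u)² + (3·δy/y)² + (3·δz/z)²) = √(0.000519 + 0.00219 + 0.0862) = 0.298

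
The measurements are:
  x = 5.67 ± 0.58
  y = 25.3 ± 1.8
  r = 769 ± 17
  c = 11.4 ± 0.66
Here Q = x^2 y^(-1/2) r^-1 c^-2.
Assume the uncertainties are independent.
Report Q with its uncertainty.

(6.40 ± 1.53) × 10^-5

For a monomial Q ∝ x^2, y^(-1/2), r^-1, c^-2, fractional errors add in quadrature:
  (2·δx/x)² = (2×0.102)² = 0.0419;  (−½·δy/y)² = (-0.5×0.0711)² = 0.00127;  (-1·δr/r)² = (-1×0.0221)² = 0.000489;  (-2·δc/c)² = (-2×0.0579)² = 0.0134
δQ/Q = √(0.0570) = 0.239
Q = 6.4e-05, so δQ = 0.239 × 6.4e-05 = 1.53e-05.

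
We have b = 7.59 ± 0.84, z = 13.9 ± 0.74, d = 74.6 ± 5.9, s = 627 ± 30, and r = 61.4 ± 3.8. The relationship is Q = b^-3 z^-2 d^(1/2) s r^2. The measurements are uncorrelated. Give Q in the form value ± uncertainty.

Each factor contributes (exponent × relative error)² to (δQ/Q)²:
  (-3·δb/b)² = (-3×0.111)² = 0.110;  (-2·δz/z)² = (-2×0.0532)² = 0.0113;  (½·δd/d)² = (0.5×0.0791)² = 0.00156;  (1·δs/s)² = (1×0.0478)² = 0.00229;  (2·δr/r)² = (2×0.0619)² = 0.0153
δQ/Q = √(0.141) = 0.375
Q = 242, so δQ = 0.375 × 242 = 90.7.

242 ± 90.7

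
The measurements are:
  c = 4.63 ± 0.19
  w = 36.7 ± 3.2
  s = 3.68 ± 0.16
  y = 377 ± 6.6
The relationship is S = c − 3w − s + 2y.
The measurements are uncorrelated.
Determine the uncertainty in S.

S is a linear combination, so absolute uncertainties add in quadrature:
  (δc)² = 0.0361;  (3·δw)² = 92.2;  (δs)² = 0.0256;  (2·δy)² = 174
δS = √(266) = 16.3

16.3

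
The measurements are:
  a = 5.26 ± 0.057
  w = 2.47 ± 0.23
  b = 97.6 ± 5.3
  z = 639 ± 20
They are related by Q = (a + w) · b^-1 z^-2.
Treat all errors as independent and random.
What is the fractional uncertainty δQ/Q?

0.0884

Let u = a + w = 7.73. δu = √(δa² + δw²) = √(0.00325 + 0.0529) = 0.237, so δu/u = 0.0307.
Q is then a monomial in u, b, z:
δQ/Q = √((δu/u)² + (-1·δb/b)² + (-2·δz/z)²) = √(0.000940 + 0.00295 + 0.00392) = 0.0884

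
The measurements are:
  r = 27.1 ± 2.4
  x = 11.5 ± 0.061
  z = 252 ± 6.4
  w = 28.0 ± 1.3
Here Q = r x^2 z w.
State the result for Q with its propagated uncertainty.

(2.53 ± 0.262) × 10^7

For a monomial Q ∝ r, x^2, z, w, fractional errors add in quadrature:
  (1·δr/r)² = (1×0.0886)² = 0.00784;  (2·δx/x)² = (2×0.00530)² = 0.000113;  (1·δz/z)² = (1×0.0254)² = 0.000645;  (1·δw/w)² = (1×0.0464)² = 0.00216
δQ/Q = √(0.0108) = 0.104
Q = 2.53e+07, so δQ = 0.104 × 2.53e+07 = 2.62e+06.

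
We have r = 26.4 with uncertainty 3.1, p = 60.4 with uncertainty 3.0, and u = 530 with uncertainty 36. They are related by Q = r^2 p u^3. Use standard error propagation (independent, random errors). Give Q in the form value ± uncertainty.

Q is a product of powers, so relative uncertainties combine in quadrature:
  (2·δr/r)² = (2×0.117)² = 0.0552;  (1·δp/p)² = (1×0.0497)² = 0.00247;  (3·δu/u)² = (3×0.0679)² = 0.0415
δQ/Q = √(0.0991) = 0.315
Q = 6.27e+12, so δQ = 0.315 × 6.27e+12 = 1.97e+12.

(6.27 ± 1.97) × 10^12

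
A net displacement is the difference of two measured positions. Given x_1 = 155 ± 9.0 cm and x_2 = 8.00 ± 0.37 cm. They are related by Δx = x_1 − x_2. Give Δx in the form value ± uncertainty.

147 ± 9.01 cm

Δx is a linear combination, so absolute uncertainties add in quadrature:
  (δx_1)² = 81.0;  (δx_2)² = 0.137
δΔx = √(81.1) = 9.01 cm
Δx = 147 cm.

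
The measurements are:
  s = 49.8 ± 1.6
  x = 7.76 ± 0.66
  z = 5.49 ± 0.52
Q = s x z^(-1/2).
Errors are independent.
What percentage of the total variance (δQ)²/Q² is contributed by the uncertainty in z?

21.3%

(δQ/Q)² = (1·δs/s)² + (1·δx/x)² + (−½·δz/z)²
  s term: (1×0.0321)² = 0.00103
  x term: (1×0.0851)² = 0.00723
  z term: (-0.5×0.0947)² = 0.00224
Total = 0.0105. Share from z = 0.00224/0.0105 = 0.213.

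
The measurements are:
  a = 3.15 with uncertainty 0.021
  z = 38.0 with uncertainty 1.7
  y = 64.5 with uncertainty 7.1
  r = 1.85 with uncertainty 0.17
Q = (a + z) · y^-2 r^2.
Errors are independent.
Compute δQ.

0.00981

Let u = a + z = 41.1. δu = √(δa² + δz²) = √(0.000441 + 2.89) = 1.70, so δu/u = 0.0413.
Q is then a monomial in u, y, r:
δQ/Q = √((δu/u)² + (-2·δy/y)² + (2·δr/r)²) = √(0.00171 + 0.0485 + 0.0338) = 0.290
Q = 0.0339, so δQ = 0.290 × 0.0339 = 0.00981.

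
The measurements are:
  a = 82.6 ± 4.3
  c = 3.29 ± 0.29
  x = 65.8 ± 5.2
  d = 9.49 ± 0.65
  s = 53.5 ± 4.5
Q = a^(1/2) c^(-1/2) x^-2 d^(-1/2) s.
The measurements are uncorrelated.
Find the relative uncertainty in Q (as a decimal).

Products/powers → add relative errors in quadrature, weighted by exponent:
  (½·δa/a)² = (0.5×0.0521)² = 0.000678;  (−½·δc/c)² = (-0.5×0.0881)² = 0.00194;  (-2·δx/x)² = (-2×0.0790)² = 0.0250;  (−½·δd/d)² = (-0.5×0.0685)² = 0.00117;  (1·δs/s)² = (1×0.0841)² = 0.00707
δQ/Q = √(0.0358) = 0.189

0.189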